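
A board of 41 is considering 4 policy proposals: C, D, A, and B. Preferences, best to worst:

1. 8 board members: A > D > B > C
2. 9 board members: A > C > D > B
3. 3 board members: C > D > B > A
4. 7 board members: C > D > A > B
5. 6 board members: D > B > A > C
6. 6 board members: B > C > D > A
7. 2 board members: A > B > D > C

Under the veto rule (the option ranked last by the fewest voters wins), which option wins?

Last-place votes: C 16, D 0, A 9, B 16.
D is ranked last by the fewest voters, so D wins.

D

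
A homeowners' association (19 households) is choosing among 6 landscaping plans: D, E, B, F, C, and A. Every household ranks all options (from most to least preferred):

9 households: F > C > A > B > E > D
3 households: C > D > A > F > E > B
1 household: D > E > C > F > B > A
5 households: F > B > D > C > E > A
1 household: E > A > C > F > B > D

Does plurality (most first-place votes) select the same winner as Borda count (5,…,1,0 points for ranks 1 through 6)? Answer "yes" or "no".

yes

Plurality — first-place votes: D 1, E 1, B 0, F 14, C 3, A 0. Winner: F.
Borda — scores: D 32, E 26, B 40, F 80, C 67, A 40. Winner: F.
The two methods agree.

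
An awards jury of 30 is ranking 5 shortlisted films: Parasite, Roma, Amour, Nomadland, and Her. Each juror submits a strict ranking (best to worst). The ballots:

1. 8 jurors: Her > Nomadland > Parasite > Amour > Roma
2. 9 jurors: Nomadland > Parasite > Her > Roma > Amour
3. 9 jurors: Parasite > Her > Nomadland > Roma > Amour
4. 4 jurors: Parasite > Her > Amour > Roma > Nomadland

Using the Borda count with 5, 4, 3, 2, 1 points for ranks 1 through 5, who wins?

Parasite: 8·3 + 9·4 + 9·5 + 4·5 = 125
Roma: 8·1 + 9·2 + 9·2 + 4·2 = 52
Amour: 8·2 + 9·1 + 9·1 + 4·3 = 46
Nomadland: 8·4 + 9·5 + 9·3 + 4·1 = 108
Her: 8·5 + 9·3 + 9·4 + 4·4 = 119
Parasite has the highest Borda score (125).

Parasite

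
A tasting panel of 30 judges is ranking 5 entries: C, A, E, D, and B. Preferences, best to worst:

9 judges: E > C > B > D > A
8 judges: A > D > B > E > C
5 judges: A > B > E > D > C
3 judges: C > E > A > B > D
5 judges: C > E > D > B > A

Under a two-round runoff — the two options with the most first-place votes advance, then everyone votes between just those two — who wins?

E

Round 1 first-place votes: C 8, A 13, E 9, D 0, B 0.
A and E advance.
Runoff: A is preferred to E by 13 voters; E by 17.
E wins the runoff.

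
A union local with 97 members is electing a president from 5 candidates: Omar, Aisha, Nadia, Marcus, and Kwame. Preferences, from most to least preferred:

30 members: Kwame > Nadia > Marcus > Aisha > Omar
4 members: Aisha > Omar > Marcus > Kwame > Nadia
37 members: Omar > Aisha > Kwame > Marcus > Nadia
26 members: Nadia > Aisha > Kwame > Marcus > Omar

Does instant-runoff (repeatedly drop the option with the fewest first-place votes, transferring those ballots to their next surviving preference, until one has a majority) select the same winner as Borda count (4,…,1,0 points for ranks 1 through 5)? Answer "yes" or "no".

yes

Instant-runoff — R1 Omar 37, Aisha 4, Nadia 26, Marcus 0, Kwame 30 (Marcus out); R2 Omar 37, Aisha 4, Nadia 26, Kwame 30 (Aisha out); R3 Omar 41, Nadia 26, Kwame 30 (Nadia out); R4 Omar 41, Kwame 56 (Kwame winner). Winner: Kwame.
Borda — scores: Omar 160, Aisha 235, Nadia 194, Marcus 131, Kwame 250. Winner: Kwame.
The two methods agree.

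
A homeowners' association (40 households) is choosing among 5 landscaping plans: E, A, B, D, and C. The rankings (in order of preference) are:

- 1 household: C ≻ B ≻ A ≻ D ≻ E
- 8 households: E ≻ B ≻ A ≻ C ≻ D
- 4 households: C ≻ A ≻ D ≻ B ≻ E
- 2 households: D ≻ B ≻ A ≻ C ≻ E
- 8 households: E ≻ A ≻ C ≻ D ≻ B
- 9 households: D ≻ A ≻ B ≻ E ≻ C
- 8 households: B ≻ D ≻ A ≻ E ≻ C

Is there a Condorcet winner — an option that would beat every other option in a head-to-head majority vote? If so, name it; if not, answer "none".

A

A vs E: 24–16 for A.
A vs B: 21–19 for A.
A vs D: 21–19 for A.
A vs C: 35–5 for A.
A beats every other option head-to-head.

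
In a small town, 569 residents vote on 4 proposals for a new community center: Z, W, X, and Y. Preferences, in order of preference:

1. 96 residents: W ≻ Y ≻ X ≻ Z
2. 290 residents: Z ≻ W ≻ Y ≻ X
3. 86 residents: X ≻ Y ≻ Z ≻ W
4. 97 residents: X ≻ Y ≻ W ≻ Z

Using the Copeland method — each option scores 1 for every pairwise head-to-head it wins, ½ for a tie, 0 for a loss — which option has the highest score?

Z: beats W, X, and Y → score 3.
W: beats X and Y; loses to Z → score 2.
X: loses to Z, W, and Y → score 0.
Y: beats X; loses to Z and W → score 1.
Z has the best pairwise record.

Z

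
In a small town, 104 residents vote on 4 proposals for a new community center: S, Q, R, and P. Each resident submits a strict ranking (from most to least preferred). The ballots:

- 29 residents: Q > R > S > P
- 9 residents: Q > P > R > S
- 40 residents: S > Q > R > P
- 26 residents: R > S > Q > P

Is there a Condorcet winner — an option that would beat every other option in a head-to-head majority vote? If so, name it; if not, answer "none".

Checking pairwise contests:
R beats S 64–40.
S beats Q 66–38.
Q beats R 78–26.
S beats P 95–9.
Every option loses at least one head-to-head, so there is no Condorcet winner.

none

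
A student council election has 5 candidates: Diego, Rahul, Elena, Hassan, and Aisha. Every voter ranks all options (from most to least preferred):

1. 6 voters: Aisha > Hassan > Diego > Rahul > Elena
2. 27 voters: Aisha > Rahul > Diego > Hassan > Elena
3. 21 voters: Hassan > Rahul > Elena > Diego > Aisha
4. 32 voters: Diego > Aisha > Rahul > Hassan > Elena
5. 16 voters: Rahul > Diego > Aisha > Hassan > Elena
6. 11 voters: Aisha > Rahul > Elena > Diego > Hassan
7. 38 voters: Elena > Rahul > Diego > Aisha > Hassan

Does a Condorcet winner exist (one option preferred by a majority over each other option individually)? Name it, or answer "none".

Checking pairwise contests:
Rahul beats Diego 113–38.
Aisha beats Rahul 76–75.
Diego beats Elena 81–70.
Diego beats Hassan 124–27.
Diego beats Aisha 107–44.
Every option loses at least one head-to-head, so there is no Condorcet winner.

none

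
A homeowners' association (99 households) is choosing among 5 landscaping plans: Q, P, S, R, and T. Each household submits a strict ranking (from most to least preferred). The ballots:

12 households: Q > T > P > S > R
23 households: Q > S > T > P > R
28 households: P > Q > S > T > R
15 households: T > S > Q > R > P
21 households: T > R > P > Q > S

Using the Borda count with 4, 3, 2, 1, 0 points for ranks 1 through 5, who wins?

Q: 12·4 + 23·4 + 28·3 + 15·2 + 21·1 = 275
P: 12·2 + 23·1 + 28·4 + 15·0 + 21·2 = 201
S: 12·1 + 23·3 + 28·2 + 15·3 + 21·0 = 182
R: 12·0 + 23·0 + 28·0 + 15·1 + 21·3 = 78
T: 12·3 + 23·2 + 28·1 + 15·4 + 21·4 = 254
Q has the highest Borda score (275).

Q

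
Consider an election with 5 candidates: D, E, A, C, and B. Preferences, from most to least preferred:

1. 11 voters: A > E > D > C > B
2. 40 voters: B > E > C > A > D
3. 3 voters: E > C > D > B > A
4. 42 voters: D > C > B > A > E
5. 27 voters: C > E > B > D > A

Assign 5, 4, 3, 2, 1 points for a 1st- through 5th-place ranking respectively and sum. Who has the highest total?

D: 11·3 + 40·1 + 3·3 + 42·5 + 27·2 = 346
E: 11·4 + 40·4 + 3·5 + 42·1 + 27·4 = 369
A: 11·5 + 40·2 + 3·1 + 42·2 + 27·1 = 249
C: 11·2 + 40·3 + 3·4 + 42·4 + 27·5 = 457
B: 11·1 + 40·5 + 3·2 + 42·3 + 27·3 = 424
C has the highest Borda score (457).

C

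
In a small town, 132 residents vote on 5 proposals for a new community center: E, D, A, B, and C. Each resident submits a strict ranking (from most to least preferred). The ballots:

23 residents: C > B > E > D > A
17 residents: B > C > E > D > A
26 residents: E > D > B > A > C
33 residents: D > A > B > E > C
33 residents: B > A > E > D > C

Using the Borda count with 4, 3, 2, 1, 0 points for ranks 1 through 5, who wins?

B

E: 23·2 + 17·2 + 26·4 + 33·1 + 33·2 = 283
D: 23·1 + 17·1 + 26·3 + 33·4 + 33·1 = 283
A: 23·0 + 17·0 + 26·1 + 33·3 + 33·3 = 224
B: 23·3 + 17·4 + 26·2 + 33·2 + 33·4 = 387
C: 23·4 + 17·3 + 26·0 + 33·0 + 33·0 = 143
B has the highest Borda score (387).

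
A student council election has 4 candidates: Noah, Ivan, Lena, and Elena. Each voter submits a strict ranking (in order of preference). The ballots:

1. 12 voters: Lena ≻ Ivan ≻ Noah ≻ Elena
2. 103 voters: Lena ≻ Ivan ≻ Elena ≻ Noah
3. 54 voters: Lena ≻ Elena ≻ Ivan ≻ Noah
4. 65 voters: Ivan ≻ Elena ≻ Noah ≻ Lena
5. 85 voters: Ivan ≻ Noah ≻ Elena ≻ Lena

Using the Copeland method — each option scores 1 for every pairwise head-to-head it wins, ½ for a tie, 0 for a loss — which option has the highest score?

Lena

Noah: loses to Ivan, Lena, and Elena → score 0.
Ivan: beats Noah and Elena; loses to Lena → score 2.
Lena: beats Noah, Ivan, and Elena → score 3.
Elena: beats Noah; loses to Ivan and Lena → score 1.
Lena has the best pairwise record.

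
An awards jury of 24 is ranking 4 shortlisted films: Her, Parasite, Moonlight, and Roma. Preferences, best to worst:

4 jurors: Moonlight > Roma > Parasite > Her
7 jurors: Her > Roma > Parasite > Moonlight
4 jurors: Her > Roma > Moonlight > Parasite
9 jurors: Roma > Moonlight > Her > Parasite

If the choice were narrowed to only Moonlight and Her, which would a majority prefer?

Voters preferring Moonlight to Her: 13; preferring Her to Moonlight: 11.
Moonlight wins the head-to-head.

Moonlight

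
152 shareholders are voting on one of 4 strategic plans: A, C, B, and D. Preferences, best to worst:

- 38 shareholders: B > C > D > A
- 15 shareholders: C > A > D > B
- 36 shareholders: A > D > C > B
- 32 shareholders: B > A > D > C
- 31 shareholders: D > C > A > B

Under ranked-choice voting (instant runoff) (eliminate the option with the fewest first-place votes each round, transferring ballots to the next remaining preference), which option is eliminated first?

Round 1: A 36, C 15, B 70, D 31. Eliminate C.

C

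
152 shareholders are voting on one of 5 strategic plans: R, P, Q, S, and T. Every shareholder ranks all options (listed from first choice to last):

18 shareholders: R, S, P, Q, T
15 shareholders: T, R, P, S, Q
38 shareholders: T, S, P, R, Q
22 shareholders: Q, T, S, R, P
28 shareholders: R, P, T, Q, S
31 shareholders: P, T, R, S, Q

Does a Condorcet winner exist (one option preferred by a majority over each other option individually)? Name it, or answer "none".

Checking pairwise contests:
T beats R 106–46.
R beats P 83–69.
R beats Q 130–22.
R beats S 92–60.
P beats T 77–75.
Every option loses at least one head-to-head, so there is no Condorcet winner.

none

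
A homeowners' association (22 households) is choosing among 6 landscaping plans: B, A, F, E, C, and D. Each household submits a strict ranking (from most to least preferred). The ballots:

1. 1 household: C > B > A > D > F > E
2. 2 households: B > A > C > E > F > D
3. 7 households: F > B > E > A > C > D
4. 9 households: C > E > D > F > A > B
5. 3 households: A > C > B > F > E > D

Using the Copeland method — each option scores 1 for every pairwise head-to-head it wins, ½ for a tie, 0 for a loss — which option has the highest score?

C

B: beats E and D; loses to A, F, and C → score 2.
A: beats B, C, and D; loses to F and E → score 3.
F: beats B, A, and D; ties E; loses to C → score 3.5.
E: beats A and D; ties F; loses to B and C → score 2.5.
C: beats B, F, E, and D; loses to A → score 4.
D: loses to B, A, F, E, and C → score 0.
C has the best pairwise record.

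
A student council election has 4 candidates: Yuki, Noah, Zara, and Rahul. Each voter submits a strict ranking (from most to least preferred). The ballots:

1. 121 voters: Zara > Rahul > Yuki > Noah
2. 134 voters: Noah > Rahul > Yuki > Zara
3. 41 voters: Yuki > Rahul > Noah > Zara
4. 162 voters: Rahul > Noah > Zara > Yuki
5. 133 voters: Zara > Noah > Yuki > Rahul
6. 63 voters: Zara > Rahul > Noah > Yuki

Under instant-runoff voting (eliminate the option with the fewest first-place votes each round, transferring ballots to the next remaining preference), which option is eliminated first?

Yuki

Round 1: Yuki 41, Noah 134, Zara 317, Rahul 162. Eliminate Yuki.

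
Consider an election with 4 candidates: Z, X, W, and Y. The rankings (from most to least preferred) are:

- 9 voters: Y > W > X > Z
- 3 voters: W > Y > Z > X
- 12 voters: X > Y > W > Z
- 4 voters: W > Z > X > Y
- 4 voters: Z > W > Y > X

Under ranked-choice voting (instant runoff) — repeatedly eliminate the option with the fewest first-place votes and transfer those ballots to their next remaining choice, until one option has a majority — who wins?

Round 1: Z 4, X 12, W 7, Y 9. Eliminate Z.
Round 2: X 12, W 11, Y 9. Eliminate Y.
Round 3: X 12, W 20. W has a majority.

W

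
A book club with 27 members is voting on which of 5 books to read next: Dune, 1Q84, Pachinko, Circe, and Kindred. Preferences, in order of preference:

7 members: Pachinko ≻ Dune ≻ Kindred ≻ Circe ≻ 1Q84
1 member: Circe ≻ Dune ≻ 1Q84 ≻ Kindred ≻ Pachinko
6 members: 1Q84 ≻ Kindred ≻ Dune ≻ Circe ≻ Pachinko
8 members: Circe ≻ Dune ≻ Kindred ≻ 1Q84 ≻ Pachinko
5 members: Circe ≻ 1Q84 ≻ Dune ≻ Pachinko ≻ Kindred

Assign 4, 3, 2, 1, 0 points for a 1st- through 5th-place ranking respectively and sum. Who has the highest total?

Dune

Dune: 7·3 + 1·3 + 6·2 + 8·3 + 5·2 = 70
1Q84: 7·0 + 1·2 + 6·4 + 8·1 + 5·3 = 49
Pachinko: 7·4 + 1·0 + 6·0 + 8·0 + 5·1 = 33
Circe: 7·1 + 1·4 + 6·1 + 8·4 + 5·4 = 69
Kindred: 7·2 + 1·1 + 6·3 + 8·2 + 5·0 = 49
Dune has the highest Borda score (70).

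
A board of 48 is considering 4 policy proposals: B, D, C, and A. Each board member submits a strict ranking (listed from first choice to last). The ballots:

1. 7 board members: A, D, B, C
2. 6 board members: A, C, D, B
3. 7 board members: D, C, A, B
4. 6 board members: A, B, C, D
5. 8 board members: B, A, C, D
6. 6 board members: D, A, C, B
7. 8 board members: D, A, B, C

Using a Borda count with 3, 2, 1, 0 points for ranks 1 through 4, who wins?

B: 7·1 + 6·0 + 7·0 + 6·2 + 8·3 + 6·0 + 8·1 = 51
D: 7·2 + 6·1 + 7·3 + 6·0 + 8·0 + 6·3 + 8·3 = 83
C: 7·0 + 6·2 + 7·2 + 6·1 + 8·1 + 6·1 + 8·0 = 46
A: 7·3 + 6·3 + 7·1 + 6·3 + 8·2 + 6·2 + 8·2 = 108
A has the highest Borda score (108).

A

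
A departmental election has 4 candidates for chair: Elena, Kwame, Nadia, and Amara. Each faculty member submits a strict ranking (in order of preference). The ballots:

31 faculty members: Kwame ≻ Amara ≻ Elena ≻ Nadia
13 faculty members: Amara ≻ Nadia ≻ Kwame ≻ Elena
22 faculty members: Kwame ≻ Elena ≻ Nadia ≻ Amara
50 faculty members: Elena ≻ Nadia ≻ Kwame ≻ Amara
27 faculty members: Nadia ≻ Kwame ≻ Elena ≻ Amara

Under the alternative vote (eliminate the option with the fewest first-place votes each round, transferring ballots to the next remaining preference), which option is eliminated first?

Amara

Round 1: Elena 50, Kwame 53, Nadia 27, Amara 13. Eliminate Amara.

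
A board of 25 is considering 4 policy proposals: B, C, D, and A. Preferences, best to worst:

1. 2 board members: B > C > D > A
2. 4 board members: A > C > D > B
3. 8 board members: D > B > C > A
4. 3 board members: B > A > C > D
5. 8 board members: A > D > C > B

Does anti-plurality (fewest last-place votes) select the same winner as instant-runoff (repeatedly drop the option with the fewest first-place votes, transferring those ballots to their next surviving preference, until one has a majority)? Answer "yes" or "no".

no

Anti-plurality — last-place votes: B 12, C 0, D 3, A 10. Winner: C.
Instant-runoff — R1 B 5, C 0, D 8, A 12 (C out); R2 B 5, D 8, A 12 (B out); R3 D 10, A 15 (A winner). Winner: A.
The two methods disagree.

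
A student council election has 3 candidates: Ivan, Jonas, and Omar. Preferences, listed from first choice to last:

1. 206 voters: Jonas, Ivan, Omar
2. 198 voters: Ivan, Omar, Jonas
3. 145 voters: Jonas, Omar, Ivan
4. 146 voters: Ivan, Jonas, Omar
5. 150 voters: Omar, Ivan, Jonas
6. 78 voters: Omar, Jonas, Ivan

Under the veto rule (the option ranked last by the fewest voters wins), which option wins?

Last-place votes: Ivan 223, Jonas 348, Omar 352.
Ivan is ranked last by the fewest voters, so Ivan wins.

Ivan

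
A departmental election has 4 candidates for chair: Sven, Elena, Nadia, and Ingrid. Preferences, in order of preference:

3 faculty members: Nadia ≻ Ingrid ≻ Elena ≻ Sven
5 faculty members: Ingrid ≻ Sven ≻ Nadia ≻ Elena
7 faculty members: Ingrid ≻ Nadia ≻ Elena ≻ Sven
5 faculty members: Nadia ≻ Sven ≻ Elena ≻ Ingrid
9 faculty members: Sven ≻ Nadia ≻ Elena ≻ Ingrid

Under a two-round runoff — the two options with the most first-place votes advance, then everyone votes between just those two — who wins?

Round 1 first-place votes: Sven 9, Elena 0, Nadia 8, Ingrid 12.
Ingrid and Sven advance.
Runoff: Ingrid is preferred to Sven by 15 voters; Sven by 14.
Ingrid wins the runoff.

Ingrid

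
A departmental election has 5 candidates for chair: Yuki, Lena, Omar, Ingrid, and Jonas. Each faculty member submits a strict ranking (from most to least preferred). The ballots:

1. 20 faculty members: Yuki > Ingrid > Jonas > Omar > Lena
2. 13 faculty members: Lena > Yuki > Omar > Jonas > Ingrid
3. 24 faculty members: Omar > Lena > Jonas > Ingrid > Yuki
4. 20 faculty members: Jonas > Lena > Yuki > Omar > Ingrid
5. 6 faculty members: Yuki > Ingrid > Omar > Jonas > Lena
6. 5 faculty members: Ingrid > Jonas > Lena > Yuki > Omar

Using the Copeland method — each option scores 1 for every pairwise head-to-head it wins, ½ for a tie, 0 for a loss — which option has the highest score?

Yuki: beats Omar and Ingrid; loses to Lena and Jonas → score 2.
Lena: beats Yuki and Ingrid; loses to Omar and Jonas → score 2.
Omar: beats Lena and Ingrid; loses to Yuki and Jonas → score 2.
Ingrid: loses to Yuki, Lena, Omar, and Jonas → score 0.
Jonas: beats Yuki, Lena, Omar, and Ingrid → score 4.
Jonas has the best pairwise record.

Jonas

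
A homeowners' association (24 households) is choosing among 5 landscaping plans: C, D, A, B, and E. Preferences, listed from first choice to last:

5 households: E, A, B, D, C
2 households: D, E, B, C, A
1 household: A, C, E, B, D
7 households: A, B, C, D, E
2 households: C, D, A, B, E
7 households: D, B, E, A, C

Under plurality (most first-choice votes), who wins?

D

First-place votes: C 2, D 9, A 8, B 0, E 5.
D has the most first-place votes.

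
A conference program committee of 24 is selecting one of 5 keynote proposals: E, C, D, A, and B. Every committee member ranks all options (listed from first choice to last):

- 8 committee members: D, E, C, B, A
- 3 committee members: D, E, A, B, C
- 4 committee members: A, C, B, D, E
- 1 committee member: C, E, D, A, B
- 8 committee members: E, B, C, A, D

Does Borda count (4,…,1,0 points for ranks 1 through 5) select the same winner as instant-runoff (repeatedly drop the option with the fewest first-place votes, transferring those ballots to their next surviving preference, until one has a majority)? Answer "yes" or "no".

Borda — scores: E 68, C 48, D 50, A 31, B 43. Winner: E.
Instant-runoff — R1 E 8, C 1, D 11, A 4, B 0 (B out); R2 E 8, C 1, D 11, A 4 (C out); R3 E 9, D 11, A 4 (A out); R4 E 9, D 15 (D winner). Winner: D.
The two methods disagree.

no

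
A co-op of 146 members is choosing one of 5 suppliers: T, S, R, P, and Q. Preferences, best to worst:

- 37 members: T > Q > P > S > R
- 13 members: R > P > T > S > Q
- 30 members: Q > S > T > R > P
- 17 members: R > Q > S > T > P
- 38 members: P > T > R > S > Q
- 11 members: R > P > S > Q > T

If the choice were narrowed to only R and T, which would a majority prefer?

T

Voters preferring R to T: 41; preferring T to R: 105.
T wins the head-to-head.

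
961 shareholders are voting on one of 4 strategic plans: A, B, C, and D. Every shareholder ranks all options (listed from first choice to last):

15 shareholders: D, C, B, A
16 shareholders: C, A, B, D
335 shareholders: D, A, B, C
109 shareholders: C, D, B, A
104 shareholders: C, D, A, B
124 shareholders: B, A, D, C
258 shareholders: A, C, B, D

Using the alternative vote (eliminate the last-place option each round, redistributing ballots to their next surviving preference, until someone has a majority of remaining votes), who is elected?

Round 1: A 258, B 124, C 229, D 350. Eliminate B.
Round 2: A 382, C 229, D 350. Eliminate C.
Round 3: A 398, D 563. D has a majority.

D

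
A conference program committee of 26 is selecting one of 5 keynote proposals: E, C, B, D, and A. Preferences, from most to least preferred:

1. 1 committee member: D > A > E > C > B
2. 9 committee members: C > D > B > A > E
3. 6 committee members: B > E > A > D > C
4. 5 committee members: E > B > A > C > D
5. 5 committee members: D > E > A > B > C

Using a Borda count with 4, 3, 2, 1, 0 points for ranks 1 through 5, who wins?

E: 1·2 + 9·0 + 6·3 + 5·4 + 5·3 = 55
C: 1·1 + 9·4 + 6·0 + 5·1 + 5·0 = 42
B: 1·0 + 9·2 + 6·4 + 5·3 + 5·1 = 62
D: 1·4 + 9·3 + 6·1 + 5·0 + 5·4 = 57
A: 1·3 + 9·1 + 6·2 + 5·2 + 5·2 = 44
B has the highest Borda score (62).

B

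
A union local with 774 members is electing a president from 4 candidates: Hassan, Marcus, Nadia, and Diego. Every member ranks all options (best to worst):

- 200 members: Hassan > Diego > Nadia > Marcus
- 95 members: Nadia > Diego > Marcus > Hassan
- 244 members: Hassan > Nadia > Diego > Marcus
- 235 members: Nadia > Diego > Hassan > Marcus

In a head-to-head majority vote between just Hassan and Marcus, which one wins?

Voters preferring Hassan to Marcus: 679; preferring Marcus to Hassan: 95.
Hassan wins the head-to-head.

Hassan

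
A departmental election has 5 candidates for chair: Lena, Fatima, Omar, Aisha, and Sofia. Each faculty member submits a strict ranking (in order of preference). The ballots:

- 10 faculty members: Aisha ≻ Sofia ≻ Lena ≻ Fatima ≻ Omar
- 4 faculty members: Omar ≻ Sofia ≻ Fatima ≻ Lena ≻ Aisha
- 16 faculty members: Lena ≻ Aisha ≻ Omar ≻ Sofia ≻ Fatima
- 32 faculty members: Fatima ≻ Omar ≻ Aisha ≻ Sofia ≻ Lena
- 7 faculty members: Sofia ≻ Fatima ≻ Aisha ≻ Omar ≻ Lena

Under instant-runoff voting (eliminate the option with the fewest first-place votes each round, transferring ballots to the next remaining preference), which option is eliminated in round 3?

Lena

Round 1: Lena 16, Fatima 32, Omar 4, Aisha 10, Sofia 7. Eliminate Omar.
Round 2: Lena 16, Fatima 32, Aisha 10, Sofia 11. Eliminate Aisha.
Round 3: Lena 16, Fatima 32, Sofia 21. Eliminate Lena.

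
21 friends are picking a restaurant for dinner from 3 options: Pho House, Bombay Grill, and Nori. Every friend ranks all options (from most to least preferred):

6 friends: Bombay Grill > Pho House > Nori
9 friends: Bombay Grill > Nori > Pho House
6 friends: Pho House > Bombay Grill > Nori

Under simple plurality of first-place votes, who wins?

First-place votes: Pho House 6, Bombay Grill 15, Nori 0.
Bombay Grill has the most first-place votes.

Bombay Grill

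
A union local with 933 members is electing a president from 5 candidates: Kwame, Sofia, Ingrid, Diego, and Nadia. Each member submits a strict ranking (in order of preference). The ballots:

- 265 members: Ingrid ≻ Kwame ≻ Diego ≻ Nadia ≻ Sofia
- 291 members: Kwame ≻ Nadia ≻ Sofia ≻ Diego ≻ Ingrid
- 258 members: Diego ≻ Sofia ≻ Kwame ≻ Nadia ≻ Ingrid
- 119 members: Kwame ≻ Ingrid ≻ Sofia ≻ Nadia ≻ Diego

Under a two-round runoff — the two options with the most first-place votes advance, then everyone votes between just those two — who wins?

Round 1 first-place votes: Kwame 410, Sofia 0, Ingrid 265, Diego 258, Nadia 0.
Kwame and Ingrid advance.
Runoff: Kwame is preferred to Ingrid by 668 voters; Ingrid by 265.
Kwame wins the runoff.

Kwame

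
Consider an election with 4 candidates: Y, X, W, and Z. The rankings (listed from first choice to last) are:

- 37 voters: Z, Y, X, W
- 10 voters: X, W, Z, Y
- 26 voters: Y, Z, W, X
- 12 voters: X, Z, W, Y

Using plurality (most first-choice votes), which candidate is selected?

Z

First-place votes: Y 26, X 22, W 0, Z 37.
Z has the most first-place votes.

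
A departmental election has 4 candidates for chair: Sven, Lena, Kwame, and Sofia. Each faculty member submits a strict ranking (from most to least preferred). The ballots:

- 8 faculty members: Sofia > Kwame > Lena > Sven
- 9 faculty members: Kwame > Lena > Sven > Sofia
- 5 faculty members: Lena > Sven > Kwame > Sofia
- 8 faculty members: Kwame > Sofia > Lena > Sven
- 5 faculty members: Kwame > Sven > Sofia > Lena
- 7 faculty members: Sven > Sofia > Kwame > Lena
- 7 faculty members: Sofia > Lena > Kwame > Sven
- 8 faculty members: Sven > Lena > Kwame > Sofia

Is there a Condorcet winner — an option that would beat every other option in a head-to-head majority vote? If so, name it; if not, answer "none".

Kwame vs Sven: 37–20 for Kwame.
Kwame vs Lena: 37–20 for Kwame.
Kwame vs Sofia: 35–22 for Kwame.
Kwame beats every other option head-to-head.

Kwame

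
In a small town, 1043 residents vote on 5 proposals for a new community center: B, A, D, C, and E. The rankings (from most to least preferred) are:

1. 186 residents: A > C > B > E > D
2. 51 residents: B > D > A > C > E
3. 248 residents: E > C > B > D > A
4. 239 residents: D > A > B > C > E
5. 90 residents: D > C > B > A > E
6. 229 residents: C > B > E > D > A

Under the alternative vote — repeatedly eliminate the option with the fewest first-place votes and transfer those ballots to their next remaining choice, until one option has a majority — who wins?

C

Round 1: B 51, A 186, D 329, C 229, E 248. Eliminate B.
Round 2: A 186, D 380, C 229, E 248. Eliminate A.
Round 3: D 380, C 415, E 248. Eliminate E.
Round 4: D 380, C 663. C has a majority.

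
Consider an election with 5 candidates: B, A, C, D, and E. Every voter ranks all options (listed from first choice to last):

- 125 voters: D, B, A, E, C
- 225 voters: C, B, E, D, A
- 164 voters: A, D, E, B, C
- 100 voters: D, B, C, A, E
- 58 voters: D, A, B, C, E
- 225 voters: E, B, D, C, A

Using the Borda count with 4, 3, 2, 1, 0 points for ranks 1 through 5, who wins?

B: 125·3 + 225·3 + 164·1 + 100·3 + 58·2 + 225·3 = 2305
A: 125·2 + 225·0 + 164·4 + 100·1 + 58·3 + 225·0 = 1180
C: 125·0 + 225·4 + 164·0 + 100·2 + 58·1 + 225·1 = 1383
D: 125·4 + 225·1 + 164·3 + 100·4 + 58·4 + 225·2 = 2299
E: 125·1 + 225·2 + 164·2 + 100·0 + 58·0 + 225·4 = 1803
B has the highest Borda score (2305).

B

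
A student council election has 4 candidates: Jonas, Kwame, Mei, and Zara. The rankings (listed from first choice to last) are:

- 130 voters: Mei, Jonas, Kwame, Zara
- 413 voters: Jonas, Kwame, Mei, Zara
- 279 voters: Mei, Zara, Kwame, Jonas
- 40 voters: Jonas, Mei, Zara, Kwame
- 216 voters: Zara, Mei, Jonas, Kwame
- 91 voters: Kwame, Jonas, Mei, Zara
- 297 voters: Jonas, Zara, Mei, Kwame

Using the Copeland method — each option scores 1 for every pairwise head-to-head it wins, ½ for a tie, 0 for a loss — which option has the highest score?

Jonas: beats Kwame, Mei, and Zara → score 3.
Kwame: loses to Jonas, Mei, and Zara → score 0.
Mei: beats Kwame and Zara; loses to Jonas → score 2.
Zara: beats Kwame; loses to Jonas and Mei → score 1.
Jonas has the best pairwise record.

Jonas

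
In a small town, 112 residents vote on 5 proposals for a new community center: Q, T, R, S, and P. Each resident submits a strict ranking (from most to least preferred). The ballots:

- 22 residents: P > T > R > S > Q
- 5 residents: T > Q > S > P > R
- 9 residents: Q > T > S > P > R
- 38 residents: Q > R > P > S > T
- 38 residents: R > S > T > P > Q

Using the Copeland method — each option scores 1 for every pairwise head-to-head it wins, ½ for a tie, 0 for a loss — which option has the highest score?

R

Q: loses to T, R, S, and P → score 0.
T: beats Q; loses to R, S, and P → score 1.
R: beats Q, T, S, and P → score 4.
S: beats Q and T; loses to R and P → score 2.
P: beats Q, T, and S; loses to R → score 3.
R has the best pairwise record.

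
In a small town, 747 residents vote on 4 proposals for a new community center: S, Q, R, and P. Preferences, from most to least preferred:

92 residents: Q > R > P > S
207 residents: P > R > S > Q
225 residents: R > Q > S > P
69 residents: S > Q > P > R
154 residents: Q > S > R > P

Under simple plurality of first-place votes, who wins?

First-place votes: S 69, Q 246, R 225, P 207.
Q has the most first-place votes.

Q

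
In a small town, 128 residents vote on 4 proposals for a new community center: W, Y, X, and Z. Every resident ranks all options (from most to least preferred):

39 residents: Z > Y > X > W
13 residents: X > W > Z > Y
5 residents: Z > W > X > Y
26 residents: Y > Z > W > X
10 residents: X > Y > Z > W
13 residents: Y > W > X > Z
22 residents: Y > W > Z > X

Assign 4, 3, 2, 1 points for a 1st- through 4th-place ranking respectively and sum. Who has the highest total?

W: 39·1 + 13·3 + 5·3 + 26·2 + 10·1 + 13·3 + 22·3 = 260
Y: 39·3 + 13·1 + 5·1 + 26·4 + 10·3 + 13·4 + 22·4 = 409
X: 39·2 + 13·4 + 5·2 + 26·1 + 10·4 + 13·2 + 22·1 = 254
Z: 39·4 + 13·2 + 5·4 + 26·3 + 10·2 + 13·1 + 22·2 = 357
Y has the highest Borda score (409).

Y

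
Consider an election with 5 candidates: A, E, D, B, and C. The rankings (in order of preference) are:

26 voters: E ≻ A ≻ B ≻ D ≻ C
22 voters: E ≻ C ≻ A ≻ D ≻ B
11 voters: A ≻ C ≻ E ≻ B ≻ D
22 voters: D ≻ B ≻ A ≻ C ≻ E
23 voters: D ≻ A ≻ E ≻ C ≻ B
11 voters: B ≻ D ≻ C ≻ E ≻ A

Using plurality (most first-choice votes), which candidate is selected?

E

First-place votes: A 11, E 48, D 45, B 11, C 0.
E has the most first-place votes.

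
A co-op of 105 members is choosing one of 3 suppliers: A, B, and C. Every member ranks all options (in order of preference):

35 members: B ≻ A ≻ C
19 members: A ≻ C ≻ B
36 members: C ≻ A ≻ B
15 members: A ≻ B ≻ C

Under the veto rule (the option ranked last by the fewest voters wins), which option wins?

A

Last-place votes: A 0, B 55, C 50.
A is ranked last by the fewest voters, so A wins.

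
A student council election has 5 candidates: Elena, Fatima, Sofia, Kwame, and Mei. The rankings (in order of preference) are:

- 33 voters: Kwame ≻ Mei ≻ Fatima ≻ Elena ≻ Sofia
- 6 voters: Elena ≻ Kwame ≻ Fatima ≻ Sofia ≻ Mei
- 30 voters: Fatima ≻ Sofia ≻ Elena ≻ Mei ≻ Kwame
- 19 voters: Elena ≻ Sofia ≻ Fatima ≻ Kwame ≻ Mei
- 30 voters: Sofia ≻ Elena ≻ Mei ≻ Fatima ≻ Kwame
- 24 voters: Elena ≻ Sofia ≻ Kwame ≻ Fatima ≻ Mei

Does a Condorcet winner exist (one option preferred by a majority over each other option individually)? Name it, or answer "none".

Elena vs Fatima: 79–63 for Elena.
Elena vs Sofia: 82–60 for Elena.
Elena vs Kwame: 109–33 for Elena.
Elena vs Mei: 109–33 for Elena.
Elena beats every other option head-to-head.

Elena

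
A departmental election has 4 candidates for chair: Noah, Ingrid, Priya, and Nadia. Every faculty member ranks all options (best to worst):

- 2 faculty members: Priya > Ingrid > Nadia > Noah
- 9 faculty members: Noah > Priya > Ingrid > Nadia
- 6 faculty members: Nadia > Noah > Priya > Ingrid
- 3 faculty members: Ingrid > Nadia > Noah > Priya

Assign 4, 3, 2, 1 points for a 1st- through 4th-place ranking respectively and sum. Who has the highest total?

Noah: 2·1 + 9·4 + 6·3 + 3·2 = 62
Ingrid: 2·3 + 9·2 + 6·1 + 3·4 = 42
Priya: 2·4 + 9·3 + 6·2 + 3·1 = 50
Nadia: 2·2 + 9·1 + 6·4 + 3·3 = 46
Noah has the highest Borda score (62).

Noah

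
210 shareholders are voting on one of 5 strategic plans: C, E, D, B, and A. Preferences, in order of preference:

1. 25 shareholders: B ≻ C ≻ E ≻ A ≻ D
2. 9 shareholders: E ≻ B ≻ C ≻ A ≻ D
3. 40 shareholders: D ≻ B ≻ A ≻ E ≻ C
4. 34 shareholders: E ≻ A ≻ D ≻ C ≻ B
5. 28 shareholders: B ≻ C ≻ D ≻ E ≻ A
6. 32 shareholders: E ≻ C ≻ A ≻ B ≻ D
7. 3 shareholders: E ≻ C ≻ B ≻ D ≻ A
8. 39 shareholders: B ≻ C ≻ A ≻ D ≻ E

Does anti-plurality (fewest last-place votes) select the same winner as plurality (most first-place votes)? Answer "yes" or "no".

Anti-plurality — last-place votes: C 40, E 39, D 66, B 34, A 31. Winner: A.
Plurality — first-place votes: C 0, E 78, D 40, B 92, A 0. Winner: B.
The two methods disagree.

no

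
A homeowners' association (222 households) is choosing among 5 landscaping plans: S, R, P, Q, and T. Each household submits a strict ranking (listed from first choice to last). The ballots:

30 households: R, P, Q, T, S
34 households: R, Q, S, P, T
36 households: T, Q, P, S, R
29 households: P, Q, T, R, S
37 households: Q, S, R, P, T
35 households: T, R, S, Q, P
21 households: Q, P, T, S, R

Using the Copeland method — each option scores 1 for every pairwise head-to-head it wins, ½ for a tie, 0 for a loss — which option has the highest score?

S: loses to R, P, Q, and T → score 0.
R: beats S and P; loses to Q and T → score 2.
P: beats S and T; loses to R and Q → score 2.
Q: beats S, R, P, and T → score 4.
T: beats S and R; loses to P and Q → score 2.
Q has the best pairwise record.

Q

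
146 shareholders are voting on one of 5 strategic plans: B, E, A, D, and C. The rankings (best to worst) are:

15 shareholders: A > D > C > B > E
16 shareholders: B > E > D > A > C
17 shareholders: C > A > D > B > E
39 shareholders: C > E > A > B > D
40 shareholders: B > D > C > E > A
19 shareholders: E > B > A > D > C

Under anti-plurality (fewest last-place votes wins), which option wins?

Last-place votes: B 0, E 32, A 40, D 39, C 35.
B is ranked last by the fewest voters, so B wins.

B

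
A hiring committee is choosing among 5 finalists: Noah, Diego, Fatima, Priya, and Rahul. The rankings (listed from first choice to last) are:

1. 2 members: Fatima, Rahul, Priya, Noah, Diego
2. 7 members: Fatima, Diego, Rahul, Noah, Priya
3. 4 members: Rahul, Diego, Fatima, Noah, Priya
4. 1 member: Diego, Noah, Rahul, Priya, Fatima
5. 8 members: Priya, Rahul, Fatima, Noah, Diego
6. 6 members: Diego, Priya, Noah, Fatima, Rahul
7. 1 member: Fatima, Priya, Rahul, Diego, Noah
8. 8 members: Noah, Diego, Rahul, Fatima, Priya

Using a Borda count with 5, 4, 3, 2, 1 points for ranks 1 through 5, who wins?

Noah: 2·2 + 7·2 + 4·2 + 1·4 + 8·2 + 6·3 + 1·1 + 8·5 = 105
Diego: 2·1 + 7·4 + 4·4 + 1·5 + 8·1 + 6·5 + 1·2 + 8·4 = 123
Fatima: 2·5 + 7·5 + 4·3 + 1·1 + 8·3 + 6·2 + 1·5 + 8·2 = 115
Priya: 2·3 + 7·1 + 4·1 + 1·2 + 8·5 + 6·4 + 1·4 + 8·1 = 95
Rahul: 2·4 + 7·3 + 4·5 + 1·3 + 8·4 + 6·1 + 1·3 + 8·3 = 117
Diego has the highest Borda score (123).

Diego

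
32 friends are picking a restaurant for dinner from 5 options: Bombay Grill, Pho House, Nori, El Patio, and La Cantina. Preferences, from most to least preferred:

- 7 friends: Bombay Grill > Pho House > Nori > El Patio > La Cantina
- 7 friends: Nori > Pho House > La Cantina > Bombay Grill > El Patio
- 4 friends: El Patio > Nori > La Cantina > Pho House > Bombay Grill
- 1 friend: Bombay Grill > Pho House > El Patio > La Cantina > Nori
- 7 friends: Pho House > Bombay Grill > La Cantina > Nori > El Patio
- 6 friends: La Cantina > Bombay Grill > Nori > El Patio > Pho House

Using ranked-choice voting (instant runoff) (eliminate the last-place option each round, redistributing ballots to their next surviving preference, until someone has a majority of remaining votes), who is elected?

Round 1: Bombay Grill 8, Pho House 7, Nori 7, El Patio 4, La Cantina 6. Eliminate El Patio.
Round 2: Bombay Grill 8, Pho House 7, Nori 11, La Cantina 6. Eliminate La Cantina.
Round 3: Bombay Grill 14, Pho House 7, Nori 11. Eliminate Pho House.
Round 4: Bombay Grill 21, Nori 11. Bombay Grill has a majority.

Bombay Grill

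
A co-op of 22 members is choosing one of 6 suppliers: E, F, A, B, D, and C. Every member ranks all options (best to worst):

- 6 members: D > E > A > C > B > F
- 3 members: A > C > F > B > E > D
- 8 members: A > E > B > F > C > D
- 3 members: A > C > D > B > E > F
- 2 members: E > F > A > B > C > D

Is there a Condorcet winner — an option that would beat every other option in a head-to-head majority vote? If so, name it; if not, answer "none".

A vs E: 14–8 for A.
A vs F: 20–2 for A.
A vs B: 22–0 for A.
A vs D: 16–6 for A.
A vs C: 22–0 for A.
A beats every other option head-to-head.

A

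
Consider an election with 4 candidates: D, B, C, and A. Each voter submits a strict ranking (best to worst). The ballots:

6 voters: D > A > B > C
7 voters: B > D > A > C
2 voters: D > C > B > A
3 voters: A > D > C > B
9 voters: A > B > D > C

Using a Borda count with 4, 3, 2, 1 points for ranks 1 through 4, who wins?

D: 6·4 + 7·3 + 2·4 + 3·3 + 9·2 = 80
B: 6·2 + 7·4 + 2·2 + 3·1 + 9·3 = 74
C: 6·1 + 7·1 + 2·3 + 3·2 + 9·1 = 34
A: 6·3 + 7·2 + 2·1 + 3·4 + 9·4 = 82
A has the highest Borda score (82).

A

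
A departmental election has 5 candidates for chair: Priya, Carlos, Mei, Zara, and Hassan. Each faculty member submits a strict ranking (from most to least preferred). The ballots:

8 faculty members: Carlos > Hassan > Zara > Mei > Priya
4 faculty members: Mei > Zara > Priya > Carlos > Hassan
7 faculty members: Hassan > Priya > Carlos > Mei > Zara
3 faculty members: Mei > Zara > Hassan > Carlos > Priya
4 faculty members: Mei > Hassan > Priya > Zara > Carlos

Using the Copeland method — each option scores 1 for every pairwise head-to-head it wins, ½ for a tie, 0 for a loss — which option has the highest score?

Priya: beats Carlos; loses to Mei, Zara, and Hassan → score 1.
Carlos: beats Mei and Zara; loses to Priya and Hassan → score 2.
Mei: beats Priya and Zara; loses to Carlos and Hassan → score 2.
Zara: beats Priya; loses to Carlos, Mei, and Hassan → score 1.
Hassan: beats Priya, Carlos, Mei, and Zara → score 4.
Hassan has the best pairwise record.

Hassan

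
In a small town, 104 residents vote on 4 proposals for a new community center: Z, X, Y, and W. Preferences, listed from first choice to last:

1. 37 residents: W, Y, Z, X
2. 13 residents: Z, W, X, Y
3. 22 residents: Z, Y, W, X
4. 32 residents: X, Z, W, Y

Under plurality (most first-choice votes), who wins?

First-place votes: Z 35, X 32, Y 0, W 37.
W has the most first-place votes.

W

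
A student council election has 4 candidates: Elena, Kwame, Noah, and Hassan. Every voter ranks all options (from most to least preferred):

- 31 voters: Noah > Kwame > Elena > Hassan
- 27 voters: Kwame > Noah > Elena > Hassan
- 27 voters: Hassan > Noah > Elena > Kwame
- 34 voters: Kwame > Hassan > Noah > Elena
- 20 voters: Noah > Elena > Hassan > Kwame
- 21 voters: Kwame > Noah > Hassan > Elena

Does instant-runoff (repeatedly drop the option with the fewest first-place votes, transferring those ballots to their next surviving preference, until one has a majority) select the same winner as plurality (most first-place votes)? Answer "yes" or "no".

yes

Instant-runoff — R1 Elena 0, Kwame 82, Noah 51, Hassan 27 (Kwame winner). Winner: Kwame.
Plurality — first-place votes: Elena 0, Kwame 82, Noah 51, Hassan 27. Winner: Kwame.
The two methods agree.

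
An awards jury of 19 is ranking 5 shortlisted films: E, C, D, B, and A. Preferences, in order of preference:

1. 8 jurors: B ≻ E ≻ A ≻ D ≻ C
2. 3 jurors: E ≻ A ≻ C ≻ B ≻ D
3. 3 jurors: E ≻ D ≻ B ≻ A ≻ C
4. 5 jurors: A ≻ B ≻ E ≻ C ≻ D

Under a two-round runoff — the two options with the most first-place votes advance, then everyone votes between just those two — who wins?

B

Round 1 first-place votes: E 6, C 0, D 0, B 8, A 5.
B and E advance.
Runoff: B is preferred to E by 13 voters; E by 6.
B wins the runoff.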